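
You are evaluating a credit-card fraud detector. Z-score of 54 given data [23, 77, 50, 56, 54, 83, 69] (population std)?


μ = 58.8571, σ = 18.5582
z = (54 - 58.8571)/18.5582 = -0.2617

-0.2617


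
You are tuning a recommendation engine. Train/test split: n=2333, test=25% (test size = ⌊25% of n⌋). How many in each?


Test = ⌊2333·25/100⌋ = 583
Train = 2333 - 583 = 1750

Train: 1750, Test: 583


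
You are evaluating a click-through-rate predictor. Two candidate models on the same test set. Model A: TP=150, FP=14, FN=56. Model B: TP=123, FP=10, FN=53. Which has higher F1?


Model A: P=150/164=0.9146, R=150/206=0.7282, F1=2PR/(P+R)=2TP/(2TP+FP+FN)=300/370=0.8108
Model B: P=123/133=0.9248, R=123/176=0.6989, F1=2PR/(P+R)=2TP/(2TP+FP+FN)=246/309=0.7961
0.8108 > 0.7961 → Model A

Model A


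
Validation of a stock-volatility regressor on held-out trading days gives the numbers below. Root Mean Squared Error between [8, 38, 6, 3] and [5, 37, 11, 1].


MSE = 39/4 = 9.75
RMSE = √(39/4) = 3.1225

3.1225


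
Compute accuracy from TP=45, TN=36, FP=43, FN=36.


Accuracy = (TP+TN)/(TP+TN+FP+FN)
= (45+36)/(160)
= 81/160 = 50.62%

50.62%


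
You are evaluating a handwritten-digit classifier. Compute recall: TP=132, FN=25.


Recall = TP/(TP+FN)
= 132/(132+25)
= 132/157 = 84.08%

84.08%


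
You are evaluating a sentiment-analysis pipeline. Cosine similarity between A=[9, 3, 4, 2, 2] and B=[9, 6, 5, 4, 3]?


A·B = 9·9 + 3·6 + 4·5 + 2·4 + 2·3 = 133
‖A‖ = √114 = 10.6771, ‖B‖ = √167 = 12.9228
cos = 133/(√114·√167) = 133/√19038 = 0.9639

0.9639


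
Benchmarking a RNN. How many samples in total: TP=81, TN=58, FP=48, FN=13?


Total = TP + TN + FP + FN
= 81 + 58 + 48 + 13
= 200
(Predicted positive: 129, predicted negative: 71)

200


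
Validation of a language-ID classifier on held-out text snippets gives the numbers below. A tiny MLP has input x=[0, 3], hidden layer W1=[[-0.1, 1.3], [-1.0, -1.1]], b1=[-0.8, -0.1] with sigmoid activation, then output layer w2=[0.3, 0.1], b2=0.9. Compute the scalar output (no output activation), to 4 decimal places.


z1[0] = (-0.1)·(0) + (1.3)·(3) - 0.8 = 3.1
z1[1] = (-1.0)·(0) + (-1.1)·(3) - 0.1 = -3.4
h = sigmoid(z1) = [0.9569, 0.0323]
output = (0.3)·(0.9569) + (0.1)·(0.0323) + 0.9 = 1.1903

1.1903


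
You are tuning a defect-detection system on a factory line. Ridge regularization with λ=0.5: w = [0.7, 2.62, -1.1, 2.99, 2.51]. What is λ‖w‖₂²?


‖w‖₂² = (0.7)² + (2.62)² + (-1.1)² + (2.99)² + (2.51)²
     = 0.49 + 6.8644 + 1.21 + 8.9401 + 6.3001
     = 23.8046
λ·‖w‖₂² = 0.5·23.8046 = 11.9023

11.9023


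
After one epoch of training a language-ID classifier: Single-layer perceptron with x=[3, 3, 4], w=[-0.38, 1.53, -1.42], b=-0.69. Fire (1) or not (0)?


z = (3)·(-0.38) + (3)·(1.53) + (4)·(-1.42) - 0.69
  = -2.92
step(z) = 0 (z<0)

0


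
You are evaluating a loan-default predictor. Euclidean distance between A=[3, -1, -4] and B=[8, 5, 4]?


d = √((3-8)² + (-1-5)² + (-4-4)²)
  = √(25 + 36 + 64)
  = √125 = 11.1803

11.1803


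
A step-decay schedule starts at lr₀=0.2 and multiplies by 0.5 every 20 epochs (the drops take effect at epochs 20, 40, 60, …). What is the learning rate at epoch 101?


n_drops = ⌊101/20⌋ = 5
lr = 0.2·0.5^5 = 0.2·0.03125 = 0.00625

0.00625


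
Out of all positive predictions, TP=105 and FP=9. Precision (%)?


Precision = TP/(TP+FP)
= 105/(105+9)
= 105/114 = 92.11%

92.11%


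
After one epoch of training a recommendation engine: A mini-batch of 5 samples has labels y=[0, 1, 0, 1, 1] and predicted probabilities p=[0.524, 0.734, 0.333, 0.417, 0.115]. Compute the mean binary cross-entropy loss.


L[0] = -ln(1-0.524) = -ln(0.476) = 0.7423
L[1] = -ln(0.734) = 0.3092
L[2] = -ln(1-0.333) = -ln(0.667) = 0.405
L[3] = -ln(0.417) = 0.8747
L[4] = -ln(0.115) = 2.1628
mean = (0.7423 + 0.3092 + 0.405 + 0.8747 + 2.1628)/5 = 0.8988

0.8988


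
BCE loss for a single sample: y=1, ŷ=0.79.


BCE = -[y·ln(p) + (1-y)·ln(1-p)]
= -1·ln(0.79) - 0
= -ln(0.79) = 0.2357

0.2357


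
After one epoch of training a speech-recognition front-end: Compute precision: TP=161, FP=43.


Precision = TP/(TP+FP)
= 161/(161+43)
= 161/204 = 78.92%

78.92%


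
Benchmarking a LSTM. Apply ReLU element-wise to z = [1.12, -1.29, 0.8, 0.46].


ReLU(1.12) = max(0, 1.12) = 1.12
ReLU(-1.29) = max(0, -1.29) = 0.0
ReLU(0.8) = max(0, 0.8) = 0.8
ReLU(0.46) = max(0, 0.46) = 0.46
result = [1.12, 0.0, 0.8, 0.46]

[1.12, 0.0, 0.8, 0.46]


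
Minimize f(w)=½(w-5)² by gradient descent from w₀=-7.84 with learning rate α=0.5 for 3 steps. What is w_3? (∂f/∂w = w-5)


step 1: grad = -7.84-5 = -12.84; w = -7.84 - 0.5·(-12.84) = -1.42
step 2: grad = -1.42-5 = -6.42; w = -1.42 - 0.5·(-6.42) = 1.79
step 3: grad = 1.79-5 = -3.21; w = 1.79 - 0.5·(-3.21) = 3.395

3.395


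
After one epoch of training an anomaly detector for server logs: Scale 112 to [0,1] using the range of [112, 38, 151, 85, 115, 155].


min=38, max=155
(112-38)/(155-38) = 74/117 = 0.6325

0.6325


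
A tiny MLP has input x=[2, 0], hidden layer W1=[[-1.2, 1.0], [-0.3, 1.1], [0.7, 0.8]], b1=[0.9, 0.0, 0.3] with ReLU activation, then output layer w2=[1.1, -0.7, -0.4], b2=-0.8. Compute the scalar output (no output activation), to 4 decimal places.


z1[0] = (-1.2)·(2) + (1.0)·(0) + 0.9 = -1.5
z1[1] = (-0.3)·(2) + (1.1)·(0) + 0.0 = -0.6
z1[2] = (0.7)·(2) + (0.8)·(0) + 0.3 = 1.7
h = ReLU(z1) = [0.0, 0.0, 1.7]
output = (1.1)·(0.0) + (-0.7)·(0.0) + (-0.4)·(1.7) - 0.8 = -1.48

-1.48


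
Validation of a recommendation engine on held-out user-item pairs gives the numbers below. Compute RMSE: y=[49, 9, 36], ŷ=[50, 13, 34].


MSE = 21/3 = 7
RMSE = √(21/3) = 2.6458

2.6458


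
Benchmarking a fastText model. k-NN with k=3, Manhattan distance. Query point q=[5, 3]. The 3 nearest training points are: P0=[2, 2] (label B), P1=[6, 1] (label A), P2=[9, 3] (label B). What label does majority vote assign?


d(q,P0) = 4  (label B)
d(q,P1) = 3  (label A)
d(q,P2) = 4  (label B)
Votes: A=1, B=2
Majority → B

B


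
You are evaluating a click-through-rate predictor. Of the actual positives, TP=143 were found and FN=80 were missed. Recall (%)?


Recall = TP/(TP+FN)
= 143/(143+80)
= 143/223 = 64.13%

64.13%


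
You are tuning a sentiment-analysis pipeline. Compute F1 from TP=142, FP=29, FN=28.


Precision = 142/171 = 0.8304
Recall = 142/170 = 0.8353
F1 = 2·P·R/(P+R) = 2·TP/(2·TP+FP+FN) = 284/(284+29+28) = 284/341 = 0.8328

0.8328


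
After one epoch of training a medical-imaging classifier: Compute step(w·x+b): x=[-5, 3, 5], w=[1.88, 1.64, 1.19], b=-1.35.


z = (-5)·(1.88) + (3)·(1.64) + (5)·(1.19) - 1.35
  = 0.12
step(z) = 1 (z≥0)

1


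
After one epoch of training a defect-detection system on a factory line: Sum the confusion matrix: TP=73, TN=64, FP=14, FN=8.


Total = TP + TN + FP + FN
= 73 + 64 + 14 + 8
= 159
(Predicted positive: 87, predicted negative: 72)

159


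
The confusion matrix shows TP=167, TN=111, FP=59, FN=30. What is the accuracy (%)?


Accuracy = (TP+TN)/(TP+TN+FP+FN)
= (167+111)/(367)
= 278/367 = 75.75%

75.75%


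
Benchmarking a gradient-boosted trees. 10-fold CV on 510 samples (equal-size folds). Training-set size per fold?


Fold size = 510/10 = 51
Training per fold = 510 - 51 = 459

459


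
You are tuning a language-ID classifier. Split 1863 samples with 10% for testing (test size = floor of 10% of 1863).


Test = ⌊1863·10/100⌋ = 186
Train = 1863 - 186 = 1677

Train: 1677, Test: 186


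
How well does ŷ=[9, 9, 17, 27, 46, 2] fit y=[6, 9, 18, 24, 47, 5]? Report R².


ȳ = 18.1667
SS_res = Σ(y-ŷ)² = 29
SS_tot = Σ(y-ȳ)² = 1270.83
R² = 1 - SS_res/SS_tot = 1 - 0.0228 = 0.9772

0.9772


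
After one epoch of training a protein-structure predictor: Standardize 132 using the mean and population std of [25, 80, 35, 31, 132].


μ = 60.6, σ = 40.6773
z = (132 - 60.6)/40.6773 = 1.7553

1.7553


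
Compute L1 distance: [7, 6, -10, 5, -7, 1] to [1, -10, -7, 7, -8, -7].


d = |7-1| + |6+ 10| + |-10+ 7| + |5-7| + |-7+ 8| + |1+ 7|
  = 6 + 16 + 3 + 2 + 1 + 8
  = 36

36


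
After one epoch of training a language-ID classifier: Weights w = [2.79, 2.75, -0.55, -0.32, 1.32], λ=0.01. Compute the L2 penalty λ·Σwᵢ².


‖w‖₂² = (2.79)² + (2.75)² + (-0.55)² + (-0.32)² + (1.32)²
     = 7.7841 + 7.5625 + 0.3025 + 0.1024 + 1.7424
     = 17.4939
λ·‖w‖₂² = 0.01·17.4939 = 0.174939

0.174939


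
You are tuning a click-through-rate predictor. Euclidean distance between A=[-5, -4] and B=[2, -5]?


d = √((-5-2)² + (-4+ 5)²)
  = √(49 + 1)
  = √50 = 7.0711

7.0711


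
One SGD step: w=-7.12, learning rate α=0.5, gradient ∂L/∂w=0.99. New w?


w_new = w - α·∇
= -7.12 - 0.5·0.99
= -7.12 - 0.495
= -7.615

-7.615


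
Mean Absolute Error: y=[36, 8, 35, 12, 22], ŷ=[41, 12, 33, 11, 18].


Absolute errors: |36-41|=5, |8-12|=4, |35-33|=2, |12-11|=1, |22-18|=4
Sum = 16
MAE = 16/5 = 16/5

16/5


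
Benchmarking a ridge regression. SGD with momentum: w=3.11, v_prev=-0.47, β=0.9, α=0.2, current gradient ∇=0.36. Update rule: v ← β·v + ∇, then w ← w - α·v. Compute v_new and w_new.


v_new = 0.9·-0.47 + 0.36 = -0.423 + 0.36 = -0.063
w_new = 3.11 - 0.2·-0.063 = 3.11 + 0.0126 = 3.1226

v_new=-0.063, w_new=3.1226


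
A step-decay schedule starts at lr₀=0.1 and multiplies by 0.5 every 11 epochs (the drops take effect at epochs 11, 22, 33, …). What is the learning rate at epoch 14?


n_drops = ⌊14/11⌋ = 1
lr = 0.1·0.5^1 = 0.1·0.5 = 0.05

0.05


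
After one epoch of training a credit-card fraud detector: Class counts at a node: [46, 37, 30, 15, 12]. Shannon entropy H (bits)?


Probabilities: [46/140, 37/140, 30/140, 15/140, 12/140] ≈ [0.3286, 0.2643, 0.2143, 0.1071, 0.0857]
H = -((46/140)·log₂(46/140) + (37/140)·log₂(37/140) + (30/140)·log₂(30/140) + (15/140)·log₂(15/140) + (12/140)·log₂(12/140))
  = 2.1603 bits

2.1603 bits


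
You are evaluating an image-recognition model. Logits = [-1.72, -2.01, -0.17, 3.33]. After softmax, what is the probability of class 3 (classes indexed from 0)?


Exponentials: e^-1.72=0.1791, e^-2.01=0.134, e^-0.17=0.8437, e^3.33=27.9383
Sum = 29.0951
Softmax = [0.0062, 0.0046, 0.029, 0.9602]
p[3] = 27.9383/29.0951 = 0.9602

0.9602


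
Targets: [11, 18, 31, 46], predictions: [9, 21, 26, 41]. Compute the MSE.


Squared errors: (11-9)²=4, (18-21)²=9, (31-26)²=25, (46-41)²=25
Sum = 63
MSE = 63/4 = 63/4

63/4


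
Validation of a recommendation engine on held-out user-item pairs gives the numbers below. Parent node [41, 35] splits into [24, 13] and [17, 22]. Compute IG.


Parent = [41, 35], H_parent = 0.9955
H_left = 0.9353 (n=37), H_right = 0.9881 (n=39)
H_children = (37/76)·0.9353 + (39/76)·0.9881 = 0.9624
IG = 0.9955 - 0.9624 = 0.0331

0.0331


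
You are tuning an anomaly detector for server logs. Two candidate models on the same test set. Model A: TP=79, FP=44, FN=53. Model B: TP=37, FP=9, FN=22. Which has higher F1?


Model A: P=79/123=0.6423, R=79/132=0.5985, F1=2PR/(P+R)=2TP/(2TP+FP+FN)=158/255=0.6196
Model B: P=37/46=0.8043, R=37/59=0.6271, F1=2PR/(P+R)=2TP/(2TP+FP+FN)=74/105=0.7048
0.6196 < 0.7048 → Model B

Model B


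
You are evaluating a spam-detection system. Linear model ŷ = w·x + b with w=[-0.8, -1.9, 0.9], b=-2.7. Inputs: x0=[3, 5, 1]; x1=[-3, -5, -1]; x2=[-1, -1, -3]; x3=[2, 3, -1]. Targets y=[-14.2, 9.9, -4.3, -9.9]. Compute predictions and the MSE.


ŷ0 = (-0.8)·(3) + (-1.9)·(5) + (0.9)·(1) - 2.7 = -13.7
ŷ1 = (-0.8)·(-3) + (-1.9)·(-5) + (0.9)·(-1) - 2.7 = 8.3
ŷ2 = (-0.8)·(-1) + (-1.9)·(-1) + (0.9)·(-3) - 2.7 = -2.7
ŷ3 = (-0.8)·(2) + (-1.9)·(3) + (0.9)·(-1) - 2.7 = -10.9
errors² = [0.25, 2.56, 2.56, 1.0]
MSE = 6.3700/4 = 1.5925

1.5925


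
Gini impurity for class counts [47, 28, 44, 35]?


Probabilities: [47/154, 28/154, 44/154, 35/154] ≈ [0.3052, 0.1818, 0.2857, 0.2273]
Σpᵢ² = (2209 + 784 + 1936 + 1225)/154² = 6154/23716
Gini = 1 - Σpᵢ² = 1 - 6154/23716 = 0.7405

0.7405


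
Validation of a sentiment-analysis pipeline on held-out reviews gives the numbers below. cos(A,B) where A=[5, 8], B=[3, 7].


A·B = 5·3 + 8·7 = 71
‖A‖ = √89 = 9.434, ‖B‖ = √58 = 7.6158
cos = 71/(√89·√58) = 71/√5162 = 0.9882

0.9882


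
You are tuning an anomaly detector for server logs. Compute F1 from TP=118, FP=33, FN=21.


Precision = 118/151 = 0.7815
Recall = 118/139 = 0.8489
F1 = 2·P·R/(P+R) = 2·TP/(2·TP+FP+FN) = 236/(236+33+21) = 236/290 = 0.8138

0.8138


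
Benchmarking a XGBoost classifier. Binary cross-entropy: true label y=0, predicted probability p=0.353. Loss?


BCE = -[y·ln(p) + (1-y)·ln(1-p)]
= -0 - 1·ln(1-0.353)
= -ln(0.647) = 0.4354

0.4354


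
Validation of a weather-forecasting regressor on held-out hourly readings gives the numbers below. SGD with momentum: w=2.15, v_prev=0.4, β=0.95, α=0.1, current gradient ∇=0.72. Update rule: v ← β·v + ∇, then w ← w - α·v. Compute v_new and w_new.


v_new = 0.95·0.4 + 0.72 = 0.38 + 0.72 = 1.1
w_new = 2.15 - 0.1·1.1 = 2.15 - 0.11 = 2.04

v_new=1.1, w_new=2.04


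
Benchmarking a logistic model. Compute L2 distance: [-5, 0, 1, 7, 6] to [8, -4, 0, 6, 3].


d = √((-5-8)² + (0+ 4)² + (1-0)² + (7-6)² + (6-3)²)
  = √(169 + 16 + 1 + 1 + 9)
  = √196 = 14.0

14.0


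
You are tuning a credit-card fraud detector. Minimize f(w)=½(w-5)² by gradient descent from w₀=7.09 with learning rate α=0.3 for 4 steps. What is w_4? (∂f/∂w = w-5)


step 1: grad = 7.09-5 = 2.09; w = 7.09 - 0.3·(2.09) = 6.463
step 2: grad = 6.463-5 = 1.463; w = 6.463 - 0.3·(1.463) = 6.0241
step 3: grad = 6.0241-5 = 1.0241; w = 6.0241 - 0.3·(1.0241) = 5.71687
step 4: grad = 5.71687-5 = 0.71687; w = 5.71687 - 0.3·(0.71687) = 5.501809

5.501809


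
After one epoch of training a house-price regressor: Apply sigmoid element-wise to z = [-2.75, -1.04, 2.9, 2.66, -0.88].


σ(-2.75) = 1/(1+e^2.75) = 0.0601
σ(-1.04) = 1/(1+e^1.04) = 0.2611
σ(2.9) = 1/(1+e^-2.9) = 0.9478
σ(2.66) = 1/(1+e^-2.66) = 0.9346
σ(-0.88) = 1/(1+e^0.88) = 0.2932
result = [0.0601, 0.2611, 0.9478, 0.9346, 0.2932]

[0.0601, 0.2611, 0.9478, 0.9346, 0.2932]


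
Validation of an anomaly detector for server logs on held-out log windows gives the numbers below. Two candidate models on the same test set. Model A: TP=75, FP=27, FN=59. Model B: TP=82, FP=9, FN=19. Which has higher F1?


Model A: P=75/102=0.7353, R=75/134=0.5597, F1=2PR/(P+R)=2TP/(2TP+FP+FN)=150/236=0.6356
Model B: P=82/91=0.9011, R=82/101=0.8119, F1=2PR/(P+R)=2TP/(2TP+FP+FN)=164/192=0.8542
0.6356 < 0.8542 → Model B

Model B


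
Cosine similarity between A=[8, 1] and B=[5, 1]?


A·B = 8·5 + 1·1 = 41
‖A‖ = √65 = 8.0623, ‖B‖ = √26 = 5.099
cos = 41/(√65·√26) = 41/√1690 = 0.9973

0.9973


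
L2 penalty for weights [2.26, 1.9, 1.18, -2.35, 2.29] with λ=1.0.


‖w‖₂² = (2.26)² + (1.9)² + (1.18)² + (-2.35)² + (2.29)²
     = 5.1076 + 3.61 + 1.3924 + 5.5225 + 5.2441
     = 20.8766
λ·‖w‖₂² = 1.0·20.8766 = 20.8766

20.8766


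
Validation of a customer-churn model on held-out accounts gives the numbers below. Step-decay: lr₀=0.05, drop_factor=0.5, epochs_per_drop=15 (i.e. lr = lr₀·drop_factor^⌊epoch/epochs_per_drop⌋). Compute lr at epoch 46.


n_drops = ⌊46/15⌋ = 3
lr = 0.05·0.5^3 = 0.05·0.125 = 0.00625

0.00625


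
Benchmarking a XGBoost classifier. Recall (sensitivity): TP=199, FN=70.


Recall = TP/(TP+FN)
= 199/(199+70)
= 199/269 = 73.98%

73.98%


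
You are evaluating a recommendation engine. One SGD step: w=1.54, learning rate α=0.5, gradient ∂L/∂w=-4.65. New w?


w_new = w - α·∇
= 1.54 - 0.5·-4.65
= 1.54 + 2.325
= 3.865

3.865


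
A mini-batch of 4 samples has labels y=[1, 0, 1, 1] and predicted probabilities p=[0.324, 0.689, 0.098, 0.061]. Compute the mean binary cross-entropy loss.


L[0] = -ln(0.324) = 1.127
L[1] = -ln(1-0.689) = -ln(0.311) = 1.168
L[2] = -ln(0.098) = 2.3228
L[3] = -ln(0.061) = 2.7969
mean = (1.127 + 1.168 + 2.3228 + 2.7969)/4 = 1.8537

1.8537


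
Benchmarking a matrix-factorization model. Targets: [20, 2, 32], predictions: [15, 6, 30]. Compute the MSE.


Squared errors: (20-15)²=25, (2-6)²=16, (32-30)²=4
Sum = 45
MSE = 45/3 = 15

15


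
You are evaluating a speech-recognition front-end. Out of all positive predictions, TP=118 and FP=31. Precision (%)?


Precision = TP/(TP+FP)
= 118/(118+31)
= 118/149 = 79.19%

79.19%


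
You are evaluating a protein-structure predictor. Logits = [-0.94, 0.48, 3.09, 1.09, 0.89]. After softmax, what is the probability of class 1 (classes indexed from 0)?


Exponentials: e^-0.94=0.3906, e^0.48=1.6161, e^3.09=21.9771, e^1.09=2.9743, e^0.89=2.4351
Sum = 29.3932
Softmax = [0.0133, 0.055, 0.7477, 0.1012, 0.0828]
p[1] = 1.6161/29.3932 = 0.055

0.055


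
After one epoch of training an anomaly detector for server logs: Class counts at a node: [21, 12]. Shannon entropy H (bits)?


Probabilities: [21/33, 12/33] ≈ [0.6364, 0.3636]
H = -((21/33)·log₂(21/33) + (12/33)·log₂(12/33))
  = 0.9457 bits

0.9457 bits


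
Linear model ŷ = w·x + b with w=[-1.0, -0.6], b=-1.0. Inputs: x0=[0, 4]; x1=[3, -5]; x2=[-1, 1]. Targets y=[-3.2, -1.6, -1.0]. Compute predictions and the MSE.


ŷ0 = (-1.0)·(0) + (-0.6)·(4) - 1.0 = -3.4
ŷ1 = (-1.0)·(3) + (-0.6)·(-5) - 1.0 = -1.0
ŷ2 = (-1.0)·(-1) + (-0.6)·(1) - 1.0 = -0.6
errors² = [0.04, 0.36, 0.16]
MSE = 0.5600/3 = 0.1867

0.1867


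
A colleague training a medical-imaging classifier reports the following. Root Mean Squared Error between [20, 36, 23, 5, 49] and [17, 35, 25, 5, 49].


MSE = 14/5 = 2.8
RMSE = √(14/5) = 1.6733

1.6733


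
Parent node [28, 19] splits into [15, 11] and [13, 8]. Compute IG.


Parent = [28, 19], H_parent = 0.9734
H_left = 0.9829 (n=26), H_right = 0.9587 (n=21)
H_children = (26/47)·0.9829 + (21/47)·0.9587 = 0.9721
IG = 0.9734 - 0.9721 = 0.0013

0.0013


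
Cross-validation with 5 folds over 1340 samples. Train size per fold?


Fold size = 1340/5 = 268
Training per fold = 1340 - 268 = 1072

1072


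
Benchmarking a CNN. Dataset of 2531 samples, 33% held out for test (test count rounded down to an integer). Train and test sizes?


Test = ⌊2531·33/100⌋ = 835
Train = 2531 - 835 = 1696

Train: 1696, Test: 835


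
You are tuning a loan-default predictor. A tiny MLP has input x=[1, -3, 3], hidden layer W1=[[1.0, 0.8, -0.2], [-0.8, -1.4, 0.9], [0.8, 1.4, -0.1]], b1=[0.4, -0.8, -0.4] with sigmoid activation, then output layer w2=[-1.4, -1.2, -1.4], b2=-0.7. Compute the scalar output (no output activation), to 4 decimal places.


z1[0] = (1.0)·(1) + (0.8)·(-3) + (-0.2)·(3) + 0.4 = -1.6
z1[1] = (-0.8)·(1) + (-1.4)·(-3) + (0.9)·(3) - 0.8 = 5.3
z1[2] = (0.8)·(1) + (1.4)·(-3) + (-0.1)·(3) - 0.4 = -4.1
h = sigmoid(z1) = [0.168, 0.995, 0.0163]
output = (-1.4)·(0.168) + (-1.2)·(0.995) + (-1.4)·(0.0163) - 0.7 = -2.152

-2.152


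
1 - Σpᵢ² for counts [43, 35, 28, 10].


Probabilities: [43/116, 35/116, 28/116, 10/116] ≈ [0.3707, 0.3017, 0.2414, 0.0862]
Σpᵢ² = (1849 + 1225 + 784 + 100)/116² = 3958/13456
Gini = 1 - Σpᵢ² = 1 - 3958/13456 = 0.7059

0.7059


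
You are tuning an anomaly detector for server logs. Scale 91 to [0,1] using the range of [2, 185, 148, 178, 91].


min=2, max=185
(91-2)/(185-2) = 89/183 = 0.4863

0.4863


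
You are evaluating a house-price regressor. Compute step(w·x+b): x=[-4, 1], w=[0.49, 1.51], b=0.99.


z = (-4)·(0.49) + (1)·(1.51) + 0.99
  = 0.54
step(z) = 1 (z≥0)

1


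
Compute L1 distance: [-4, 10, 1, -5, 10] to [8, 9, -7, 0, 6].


d = |-4-8| + |10-9| + |1+ 7| + |-5-0| + |10-6|
  = 12 + 1 + 8 + 5 + 4
  = 30

30


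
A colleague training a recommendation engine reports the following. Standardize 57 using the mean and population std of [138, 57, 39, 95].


μ = 82.25, σ = 38.009
z = (57 - 82.25)/38.009 = -0.6643

-0.6643


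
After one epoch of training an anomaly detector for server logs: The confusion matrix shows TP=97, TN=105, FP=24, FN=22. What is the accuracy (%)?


Accuracy = (TP+TN)/(TP+TN+FP+FN)
= (97+105)/(248)
= 202/248 = 81.45%

81.45%


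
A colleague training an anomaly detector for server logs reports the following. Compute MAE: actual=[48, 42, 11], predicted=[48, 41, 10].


Absolute errors: |48-48|=0, |42-41|=1, |11-10|=1
Sum = 2
MAE = 2/3 = 2/3

2/3


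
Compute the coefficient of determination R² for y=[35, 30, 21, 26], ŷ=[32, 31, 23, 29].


ȳ = 28
SS_res = Σ(y-ŷ)² = 23
SS_tot = Σ(y-ȳ)² = 106
R² = 1 - SS_res/SS_tot = 1 - 0.217 = 0.783

0.783


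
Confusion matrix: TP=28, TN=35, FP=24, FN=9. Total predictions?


Total = TP + TN + FP + FN
= 28 + 35 + 24 + 9
= 96
(Predicted positive: 52, predicted negative: 44)

96


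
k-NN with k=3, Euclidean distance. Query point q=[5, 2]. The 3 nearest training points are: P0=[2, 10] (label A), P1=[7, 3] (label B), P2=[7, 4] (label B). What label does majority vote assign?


d(q,P0) = 8.544  (label A)
d(q,P1) = 2.2361  (label B)
d(q,P2) = 2.8284  (label B)
Votes: A=1, B=2
Majority → B

B


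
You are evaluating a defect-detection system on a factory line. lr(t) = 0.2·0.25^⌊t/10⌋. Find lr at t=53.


n_drops = ⌊53/10⌋ = 5
lr = 0.2·0.25^5 = 0.2·0.0009765625 = 0.0001953125

0.0001953125


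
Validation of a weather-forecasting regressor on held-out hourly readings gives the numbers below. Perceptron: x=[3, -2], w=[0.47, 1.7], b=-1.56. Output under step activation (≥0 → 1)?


z = (3)·(0.47) + (-2)·(1.7) - 1.56
  = -3.55
step(z) = 0 (z<0)

0


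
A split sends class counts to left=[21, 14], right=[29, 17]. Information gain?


Parent = [50, 31], H_parent = 0.9599
H_left = 0.971 (n=35), H_right = 0.9503 (n=46)
H_children = (35/81)·0.971 + (46/81)·0.9503 = 0.9592
IG = 0.9599 - 0.9592 = 0.0007

0.0007


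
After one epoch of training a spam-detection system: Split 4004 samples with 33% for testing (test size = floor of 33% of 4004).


Test = ⌊4004·33/100⌋ = 1321
Train = 4004 - 1321 = 2683

Train: 2683, Test: 1321


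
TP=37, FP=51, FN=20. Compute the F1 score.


Precision = 37/88 = 0.4205
Recall = 37/57 = 0.6491
F1 = 2·P·R/(P+R) = 2·TP/(2·TP+FP+FN) = 74/(74+51+20) = 74/145 = 0.5103

0.5103


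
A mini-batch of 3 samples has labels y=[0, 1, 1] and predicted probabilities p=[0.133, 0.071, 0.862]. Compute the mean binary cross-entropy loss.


L[0] = -ln(1-0.133) = -ln(0.867) = 0.1427
L[1] = -ln(0.071) = 2.6451
L[2] = -ln(0.862) = 0.1485
mean = (0.1427 + 2.6451 + 0.1485)/3 = 0.9788

0.9788


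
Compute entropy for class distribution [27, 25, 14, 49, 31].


Probabilities: [27/146, 25/146, 14/146, 49/146, 31/146] ≈ [0.1849, 0.1712, 0.0959, 0.3356, 0.2123]
H = -((27/146)·log₂(27/146) + (25/146)·log₂(25/146) + (14/146)·log₂(14/146) + (49/146)·log₂(49/146) + (31/146)·log₂(31/146))
  = 2.2139 bits

2.2139 bits


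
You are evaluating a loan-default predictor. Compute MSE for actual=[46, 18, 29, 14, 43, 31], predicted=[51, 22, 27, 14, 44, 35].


Squared errors: (46-51)²=25, (18-22)²=16, (29-27)²=4, (14-14)²=0, (43-44)²=1, (31-35)²=16
Sum = 62
MSE = 62/6 = 31/3

31/3


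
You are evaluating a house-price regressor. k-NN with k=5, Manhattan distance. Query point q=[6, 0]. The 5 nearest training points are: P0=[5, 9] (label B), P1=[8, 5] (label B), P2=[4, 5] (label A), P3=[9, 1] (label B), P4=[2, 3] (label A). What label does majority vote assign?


d(q,P0) = 10  (label B)
d(q,P1) = 7  (label B)
d(q,P2) = 7  (label A)
d(q,P3) = 4  (label B)
d(q,P4) = 7  (label A)
Votes: A=2, B=3
Majority → B

B


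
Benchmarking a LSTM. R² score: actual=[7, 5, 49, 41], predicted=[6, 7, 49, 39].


ȳ = 25.5
SS_res = Σ(y-ŷ)² = 9
SS_tot = Σ(y-ȳ)² = 1555
R² = 1 - SS_res/SS_tot = 1 - 0.0058 = 0.9942

0.9942


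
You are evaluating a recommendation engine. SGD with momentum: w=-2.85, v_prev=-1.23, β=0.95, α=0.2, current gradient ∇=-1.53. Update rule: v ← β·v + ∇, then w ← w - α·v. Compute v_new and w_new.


v_new = 0.95·-1.23 - 1.53 = -1.1685 - 1.53 = -2.6985
w_new = -2.85 - 0.2·-2.6985 = -2.85 + 0.5397 = -2.3103

v_new=-2.6985, w_new=-2.3103


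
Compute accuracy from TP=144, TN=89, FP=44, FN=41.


Accuracy = (TP+TN)/(TP+TN+FP+FN)
= (144+89)/(318)
= 233/318 = 73.27%

73.27%


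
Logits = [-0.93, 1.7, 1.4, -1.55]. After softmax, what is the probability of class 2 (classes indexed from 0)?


Exponentials: e^-0.93=0.3946, e^1.7=5.4739, e^1.4=4.0552, e^-1.55=0.2122
Sum = 10.1359
Softmax = [0.0389, 0.5401, 0.4001, 0.0209]
p[2] = 4.0552/10.1359 = 0.4001

0.4001


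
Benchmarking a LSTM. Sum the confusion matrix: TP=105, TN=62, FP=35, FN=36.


Total = TP + TN + FP + FN
= 105 + 62 + 35 + 36
= 238
(Predicted positive: 140, predicted negative: 98)

238


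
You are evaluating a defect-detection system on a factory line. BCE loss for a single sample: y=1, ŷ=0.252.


BCE = -[y·ln(p) + (1-y)·ln(1-p)]
= -1·ln(0.252) - 0
= -ln(0.252) = 1.3783

1.3783


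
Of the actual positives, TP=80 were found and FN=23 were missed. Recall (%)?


Recall = TP/(TP+FN)
= 80/(80+23)
= 80/103 = 77.67%

77.67%


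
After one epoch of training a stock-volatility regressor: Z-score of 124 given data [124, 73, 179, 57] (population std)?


μ = 108.25, σ = 47.7565
z = (124 - 108.25)/47.7565 = 0.3298

0.3298


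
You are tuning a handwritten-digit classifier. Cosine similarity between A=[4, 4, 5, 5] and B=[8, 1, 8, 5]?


A·B = 4·8 + 4·1 + 5·8 + 5·5 = 101
‖A‖ = √82 = 9.0554, ‖B‖ = √154 = 12.4097
cos = 101/(√82·√154) = 101/√12628 = 0.8988

0.8988


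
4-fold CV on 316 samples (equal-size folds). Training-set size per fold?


Fold size = 316/4 = 79
Training per fold = 316 - 79 = 237

237


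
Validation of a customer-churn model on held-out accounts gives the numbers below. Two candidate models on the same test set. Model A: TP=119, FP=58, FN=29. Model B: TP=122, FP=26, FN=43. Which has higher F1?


Model A: P=119/177=0.6723, R=119/148=0.8041, F1=2PR/(P+R)=2TP/(2TP+FP+FN)=238/325=0.7323
Model B: P=122/148=0.8243, R=122/165=0.7394, F1=2PR/(P+R)=2TP/(2TP+FP+FN)=244/313=0.7796
0.7323 < 0.7796 → Model B

Model B


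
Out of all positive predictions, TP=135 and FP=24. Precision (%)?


Precision = TP/(TP+FP)
= 135/(135+24)
= 135/159 = 84.91%

84.91%


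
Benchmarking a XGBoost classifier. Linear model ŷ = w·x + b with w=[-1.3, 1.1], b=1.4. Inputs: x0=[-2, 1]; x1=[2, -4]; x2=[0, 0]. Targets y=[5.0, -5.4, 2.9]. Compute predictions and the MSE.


ŷ0 = (-1.3)·(-2) + (1.1)·(1) + 1.4 = 5.1
ŷ1 = (-1.3)·(2) + (1.1)·(-4) + 1.4 = -5.6
ŷ2 = (-1.3)·(0) + (1.1)·(0) + 1.4 = 1.4
errors² = [0.01, 0.04, 2.25]
MSE = 2.3000/3 = 0.7667

0.7667


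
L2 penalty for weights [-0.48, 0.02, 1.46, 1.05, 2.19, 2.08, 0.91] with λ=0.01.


‖w‖₂² = (-0.48)² + (0.02)² + (1.46)² + (1.05)² + (2.19)² + (2.08)² + (0.91)²
     = 0.2304 + 0.0004 + 2.1316 + 1.1025 + 4.7961 + 4.3264 + 0.8281
     = 13.4155
λ·‖w‖₂² = 0.01·13.4155 = 0.134155

0.134155


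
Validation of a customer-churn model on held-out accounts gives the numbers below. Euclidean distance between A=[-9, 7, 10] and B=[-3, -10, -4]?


d = √((-9+ 3)² + (7+ 10)² + (10+ 4)²)
  = √(36 + 289 + 196)
  = √521 = 22.8254

22.8254


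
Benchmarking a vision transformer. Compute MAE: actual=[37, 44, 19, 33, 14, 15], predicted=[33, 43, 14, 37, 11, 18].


Absolute errors: |37-33|=4, |44-43|=1, |19-14|=5, |33-37|=4, |14-11|=3, |15-18|=3
Sum = 20
MAE = 20/6 = 10/3

10/3


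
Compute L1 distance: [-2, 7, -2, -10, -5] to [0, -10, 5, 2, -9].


d = |-2-0| + |7+ 10| + |-2-5| + |-10-2| + |-5+ 9|
  = 2 + 17 + 7 + 12 + 4
  = 42

42


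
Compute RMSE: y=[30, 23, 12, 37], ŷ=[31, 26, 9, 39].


MSE = 23/4 = 5.75
RMSE = √(23/4) = 2.3979

2.3979


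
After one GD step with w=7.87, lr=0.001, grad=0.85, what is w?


w_new = w - α·∇
= 7.87 - 0.001·0.85
= 7.87 - 0.00085
= 7.86915

7.86915


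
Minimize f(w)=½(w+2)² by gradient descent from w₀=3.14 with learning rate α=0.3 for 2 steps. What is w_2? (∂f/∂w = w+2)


step 1: grad = 3.14+2 = 5.14; w = 3.14 - 0.3·(5.14) = 1.598
step 2: grad = 1.598+2 = 3.598; w = 1.598 - 0.3·(3.598) = 0.5186

0.5186


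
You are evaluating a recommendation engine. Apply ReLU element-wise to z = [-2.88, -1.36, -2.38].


ReLU(-2.88) = max(0, -2.88) = 0.0
ReLU(-1.36) = max(0, -1.36) = 0.0
ReLU(-2.38) = max(0, -2.38) = 0.0
result = [0.0, 0.0, 0.0]

[0.0, 0.0, 0.0]


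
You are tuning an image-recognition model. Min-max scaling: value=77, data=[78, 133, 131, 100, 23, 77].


min=23, max=133
(77-23)/(133-23) = 54/110 = 0.4909

0.4909


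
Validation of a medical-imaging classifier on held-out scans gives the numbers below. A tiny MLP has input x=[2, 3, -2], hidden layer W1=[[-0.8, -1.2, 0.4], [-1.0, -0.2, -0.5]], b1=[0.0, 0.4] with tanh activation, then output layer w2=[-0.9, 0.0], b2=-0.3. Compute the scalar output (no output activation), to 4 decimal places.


z1[0] = (-0.8)·(2) + (-1.2)·(3) + (0.4)·(-2) + 0.0 = -6.0
z1[1] = (-1.0)·(2) + (-0.2)·(3) + (-0.5)·(-2) + 0.4 = -1.2
h = tanh(z1) = [-1.0, -0.8337]
output = (-0.9)·(-1.0) + (0.0)·(-0.8337) - 0.3 = 0.6

0.6


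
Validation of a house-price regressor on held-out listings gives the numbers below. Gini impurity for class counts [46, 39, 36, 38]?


Probabilities: [46/159, 39/159, 36/159, 38/159] ≈ [0.2893, 0.2453, 0.2264, 0.239]
Σpᵢ² = (2116 + 1521 + 1296 + 1444)/159² = 6377/25281
Gini = 1 - Σpᵢ² = 1 - 6377/25281 = 0.7478

0.7478


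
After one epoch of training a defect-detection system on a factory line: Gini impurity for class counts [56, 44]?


Probabilities: [56/100, 44/100] ≈ [0.56, 0.44]
Σpᵢ² = (3136 + 1936)/100² = 5072/10000
Gini = 1 - Σpᵢ² = 1 - 5072/10000 = 0.4928

0.4928


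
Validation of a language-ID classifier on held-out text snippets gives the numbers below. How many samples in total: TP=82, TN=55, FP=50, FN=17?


Total = TP + TN + FP + FN
= 82 + 55 + 50 + 17
= 204
(Predicted positive: 132, predicted negative: 72)

204


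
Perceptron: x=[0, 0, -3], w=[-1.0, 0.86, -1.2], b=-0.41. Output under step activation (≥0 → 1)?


z = (0)·(-1.0) + (0)·(0.86) + (-3)·(-1.2) - 0.41
  = 3.19
step(z) = 1 (z≥0)

1


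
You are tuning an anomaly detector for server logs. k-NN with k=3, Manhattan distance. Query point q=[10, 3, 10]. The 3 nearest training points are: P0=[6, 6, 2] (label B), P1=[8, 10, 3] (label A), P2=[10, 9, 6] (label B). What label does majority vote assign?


d(q,P0) = 15  (label B)
d(q,P1) = 16  (label A)
d(q,P2) = 10  (label B)
Votes: A=1, B=2
Majority → B

B


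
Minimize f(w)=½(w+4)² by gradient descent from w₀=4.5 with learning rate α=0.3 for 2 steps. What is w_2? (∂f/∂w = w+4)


step 1: grad = 4.5+4 = 8.5; w = 4.5 - 0.3·(8.5) = 1.95
step 2: grad = 1.95+4 = 5.95; w = 1.95 - 0.3·(5.95) = 0.165

0.165


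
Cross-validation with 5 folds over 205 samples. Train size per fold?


Fold size = 205/5 = 41
Training per fold = 205 - 41 = 164

164


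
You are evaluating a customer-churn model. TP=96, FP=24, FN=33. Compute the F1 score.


Precision = 96/120 = 0.8
Recall = 96/129 = 0.7442
F1 = 2·P·R/(P+R) = 2·TP/(2·TP+FP+FN) = 192/(192+24+33) = 192/249 = 0.7711

0.7711


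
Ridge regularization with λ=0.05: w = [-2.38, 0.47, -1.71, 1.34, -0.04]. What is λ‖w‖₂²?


‖w‖₂² = (-2.38)² + (0.47)² + (-1.71)² + (1.34)² + (-0.04)²
     = 5.6644 + 0.2209 + 2.9241 + 1.7956 + 0.0016
     = 10.6066
λ·‖w‖₂² = 0.05·10.6066 = 0.53033

0.53033


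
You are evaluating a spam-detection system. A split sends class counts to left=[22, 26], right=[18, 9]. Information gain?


Parent = [40, 35], H_parent = 0.9968
H_left = 0.995 (n=48), H_right = 0.9183 (n=27)
H_children = (48/75)·0.995 + (27/75)·0.9183 = 0.9674
IG = 0.9968 - 0.9674 = 0.0294

0.0294


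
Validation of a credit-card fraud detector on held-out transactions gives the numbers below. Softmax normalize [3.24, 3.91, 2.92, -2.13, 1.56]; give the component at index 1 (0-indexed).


Exponentials: e^3.24=25.5337, e^3.91=49.899, e^2.92=18.5413, e^-2.13=0.1188, e^1.56=4.7588
Sum = 98.8516
Softmax = [0.2583, 0.5048, 0.1876, 0.0012, 0.0481]
p[1] = 49.899/98.8516 = 0.5048

0.5048


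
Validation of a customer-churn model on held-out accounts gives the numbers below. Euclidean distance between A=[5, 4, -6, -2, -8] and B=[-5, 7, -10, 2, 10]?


d = √((5+ 5)² + (4-7)² + (-6+ 10)² + (-2-2)² + (-8-10)²)
  = √(100 + 9 + 16 + 16 + 324)
  = √465 = 21.5639

21.5639


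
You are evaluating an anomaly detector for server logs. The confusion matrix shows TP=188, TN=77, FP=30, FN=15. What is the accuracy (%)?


Accuracy = (TP+TN)/(TP+TN+FP+FN)
= (188+77)/(310)
= 265/310 = 85.48%

85.48%


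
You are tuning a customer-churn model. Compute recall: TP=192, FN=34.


Recall = TP/(TP+FN)
= 192/(192+34)
= 192/226 = 84.96%

84.96%


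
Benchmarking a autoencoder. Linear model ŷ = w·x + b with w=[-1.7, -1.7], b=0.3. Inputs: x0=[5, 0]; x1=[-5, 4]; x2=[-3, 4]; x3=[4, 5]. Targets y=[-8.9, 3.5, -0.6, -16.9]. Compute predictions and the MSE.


ŷ0 = (-1.7)·(5) + (-1.7)·(0) + 0.3 = -8.2
ŷ1 = (-1.7)·(-5) + (-1.7)·(4) + 0.3 = 2.0
ŷ2 = (-1.7)·(-3) + (-1.7)·(4) + 0.3 = -1.4
ŷ3 = (-1.7)·(4) + (-1.7)·(5) + 0.3 = -15.0
errors² = [0.49, 2.25, 0.64, 3.61]
MSE = 6.9900/4 = 1.7475

1.7475


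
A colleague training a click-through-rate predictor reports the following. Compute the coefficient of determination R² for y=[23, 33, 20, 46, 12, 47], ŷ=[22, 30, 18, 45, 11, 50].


ȳ = 30.1667
SS_res = Σ(y-ŷ)² = 25
SS_tot = Σ(y-ȳ)² = 1026.83
R² = 1 - SS_res/SS_tot = 1 - 0.0243 = 0.9757

0.9757


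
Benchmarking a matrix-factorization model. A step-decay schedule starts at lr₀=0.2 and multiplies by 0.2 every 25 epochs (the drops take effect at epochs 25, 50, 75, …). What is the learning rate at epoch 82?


n_drops = ⌊82/25⌋ = 3
lr = 0.2·0.2^3 = 0.2·0.008 = 0.0016

0.0016


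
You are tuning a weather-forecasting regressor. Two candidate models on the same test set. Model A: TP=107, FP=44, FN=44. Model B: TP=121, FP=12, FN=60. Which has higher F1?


Model A: P=107/151=0.7086, R=107/151=0.7086, F1=2PR/(P+R)=2TP/(2TP+FP+FN)=214/302=0.7086
Model B: P=121/133=0.9098, R=121/181=0.6685, F1=2PR/(P+R)=2TP/(2TP+FP+FN)=242/314=0.7707
0.7086 < 0.7707 → Model B

Model B


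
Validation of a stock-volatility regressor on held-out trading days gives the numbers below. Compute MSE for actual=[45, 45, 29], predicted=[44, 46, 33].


Squared errors: (45-44)²=1, (45-46)²=1, (29-33)²=16
Sum = 18
MSE = 18/3 = 6

6


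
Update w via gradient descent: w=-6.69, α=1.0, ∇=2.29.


w_new = w - α·∇
= -6.69 - 1.0·2.29
= -6.69 - 2.29
= -8.98

-8.98


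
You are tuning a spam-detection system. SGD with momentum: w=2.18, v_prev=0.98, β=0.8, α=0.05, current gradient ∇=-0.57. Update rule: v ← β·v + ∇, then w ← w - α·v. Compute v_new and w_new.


v_new = 0.8·0.98 - 0.57 = 0.784 - 0.57 = 0.214
w_new = 2.18 - 0.05·0.214 = 2.18 - 0.0107 = 2.1693

v_new=0.214, w_new=2.1693


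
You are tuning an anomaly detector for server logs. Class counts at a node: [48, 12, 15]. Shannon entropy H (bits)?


Probabilities: [48/75, 12/75, 15/75] ≈ [0.64, 0.16, 0.2]
H = -((48/75)·log₂(48/75) + (12/75)·log₂(12/75) + (15/75)·log₂(15/75))
  = 1.2995 bits

1.2995 bits


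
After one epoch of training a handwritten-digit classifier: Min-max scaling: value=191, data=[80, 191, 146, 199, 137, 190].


min=80, max=199
(191-80)/(199-80) = 111/119 = 0.9328

0.9328


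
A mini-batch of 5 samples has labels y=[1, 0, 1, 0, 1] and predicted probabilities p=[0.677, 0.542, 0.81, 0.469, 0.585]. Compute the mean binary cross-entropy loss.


L[0] = -ln(0.677) = 0.3901
L[1] = -ln(1-0.542) = -ln(0.458) = 0.7809
L[2] = -ln(0.81) = 0.2107
L[3] = -ln(1-0.469) = -ln(0.531) = 0.633
L[4] = -ln(0.585) = 0.5361
mean = (0.3901 + 0.7809 + 0.2107 + 0.633 + 0.5361)/5 = 0.5102

0.5102


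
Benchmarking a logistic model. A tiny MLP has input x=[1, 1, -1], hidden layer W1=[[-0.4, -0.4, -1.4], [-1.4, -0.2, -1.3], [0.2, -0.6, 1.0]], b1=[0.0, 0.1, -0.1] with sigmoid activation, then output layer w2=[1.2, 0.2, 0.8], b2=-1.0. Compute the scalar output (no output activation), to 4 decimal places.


z1[0] = (-0.4)·(1) + (-0.4)·(1) + (-1.4)·(-1) + 0.0 = 0.6
z1[1] = (-1.4)·(1) + (-0.2)·(1) + (-1.3)·(-1) + 0.1 = -0.2
z1[2] = (0.2)·(1) + (-0.6)·(1) + (1.0)·(-1) - 0.1 = -1.5
h = sigmoid(z1) = [0.6457, 0.4502, 0.1824]
output = (1.2)·(0.6457) + (0.2)·(0.4502) + (0.8)·(0.1824) - 1.0 = 0.0108

0.0108


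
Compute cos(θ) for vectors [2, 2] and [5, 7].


A·B = 2·5 + 2·7 = 24
‖A‖ = √8 = 2.8284, ‖B‖ = √74 = 8.6023
cos = 24/(√8·√74) = 24/√592 = 0.9864

0.9864


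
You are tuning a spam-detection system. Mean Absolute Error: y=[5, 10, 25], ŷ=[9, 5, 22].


Absolute errors: |5-9|=4, |10-5|=5, |25-22|=3
Sum = 12
MAE = 12/3 = 4

4


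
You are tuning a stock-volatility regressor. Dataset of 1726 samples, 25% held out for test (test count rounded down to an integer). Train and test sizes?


Test = ⌊1726·25/100⌋ = 431
Train = 1726 - 431 = 1295

Train: 1295, Test: 431


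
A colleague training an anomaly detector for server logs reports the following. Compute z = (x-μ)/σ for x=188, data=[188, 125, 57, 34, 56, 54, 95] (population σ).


μ = 87, σ = 49.9543
z = (188 - 87)/49.9543 = 2.0218

2.0218


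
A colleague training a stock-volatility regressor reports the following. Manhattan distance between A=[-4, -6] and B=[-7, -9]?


d = |-4+ 7| + |-6+ 9|
  = 3 + 3
  = 6

6


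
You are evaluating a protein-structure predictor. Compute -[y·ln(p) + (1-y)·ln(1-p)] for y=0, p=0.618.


BCE = -[y·ln(p) + (1-y)·ln(1-p)]
= -0 - 1·ln(1-0.618)
= -ln(0.382) = 0.9623

0.9623


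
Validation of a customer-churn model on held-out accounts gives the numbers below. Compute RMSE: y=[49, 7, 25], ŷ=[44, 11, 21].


MSE = 57/3 = 19
RMSE = √(57/3) = 4.3589

4.3589


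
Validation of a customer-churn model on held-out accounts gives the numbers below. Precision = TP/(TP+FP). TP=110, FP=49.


Precision = TP/(TP+FP)
= 110/(110+49)
= 110/159 = 69.18%

69.18%


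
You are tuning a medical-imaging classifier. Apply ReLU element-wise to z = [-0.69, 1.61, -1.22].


ReLU(-0.69) = max(0, -0.69) = 0.0
ReLU(1.61) = max(0, 1.61) = 1.61
ReLU(-1.22) = max(0, -1.22) = 0.0
result = [0.0, 1.61, 0.0]

[0.0, 1.61, 0.0]


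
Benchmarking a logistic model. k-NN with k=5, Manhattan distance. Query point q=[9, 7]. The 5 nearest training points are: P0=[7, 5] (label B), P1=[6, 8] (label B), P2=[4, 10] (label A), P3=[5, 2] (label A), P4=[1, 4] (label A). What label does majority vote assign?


d(q,P0) = 4  (label B)
d(q,P1) = 4  (label B)
d(q,P2) = 8  (label A)
d(q,P3) = 9  (label A)
d(q,P4) = 11  (label A)
Votes: A=3, B=2
Majority → A

A


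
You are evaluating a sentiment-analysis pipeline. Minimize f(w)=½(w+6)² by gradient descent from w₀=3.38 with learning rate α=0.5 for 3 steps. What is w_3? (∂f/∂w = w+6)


step 1: grad = 3.38+6 = 9.38; w = 3.38 - 0.5·(9.38) = -1.31
step 2: grad = -1.31+6 = 4.69; w = -1.31 - 0.5·(4.69) = -3.655
step 3: grad = -3.655+6 = 2.345; w = -3.655 - 0.5·(2.345) = -4.8275

-4.8275
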